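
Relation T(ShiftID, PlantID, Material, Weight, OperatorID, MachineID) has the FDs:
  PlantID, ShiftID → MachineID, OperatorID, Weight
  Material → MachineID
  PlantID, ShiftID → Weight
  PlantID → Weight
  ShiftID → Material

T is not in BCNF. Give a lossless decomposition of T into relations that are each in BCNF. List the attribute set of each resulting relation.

{MachineID, Material}; {Material, ShiftID}; {OperatorID, PlantID, ShiftID}; {PlantID, Weight}

Candidate key of the original relation: {PlantID, ShiftID}.
{MachineID, Material, OperatorID, PlantID, ShiftID, Weight}: {Material} determines {MachineID, Material} here but is not a superkey — split on Material → MachineID, giving {MachineID, Material} and {Material, OperatorID, PlantID, ShiftID, Weight}.
{MachineID, Material} has no BCNF violation.
{Material, OperatorID, PlantID, ShiftID, Weight}: {PlantID} determines {PlantID, Weight} here but is not a superkey — split on PlantID → Weight, giving {PlantID, Weight} and {Material, OperatorID, PlantID, ShiftID}.
{PlantID, Weight} has no BCNF violation.
{Material, OperatorID, PlantID, ShiftID}: {ShiftID} determines {Material, ShiftID} here but is not a superkey — split on ShiftID → Material, giving {Material, ShiftID} and {OperatorID, PlantID, ShiftID}.
{Material, ShiftID} has no BCNF violation.
{OperatorID, PlantID, ShiftID} has no BCNF violation.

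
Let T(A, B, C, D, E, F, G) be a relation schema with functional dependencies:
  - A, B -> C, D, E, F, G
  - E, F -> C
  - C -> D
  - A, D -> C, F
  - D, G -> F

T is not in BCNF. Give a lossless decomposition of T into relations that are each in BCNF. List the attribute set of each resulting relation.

{A, B, E, F, G}; {C, D}; {C, E, F}

Candidate key of the original relation: {A, B}.
{A, B, C, D, E, F, G}: {E, F} determines {C, D, E, F} here but is not a superkey — split on E, F -> C, D, giving {C, D, E, F} and {A, B, E, F, G}.
{C, D, E, F}: {C} determines {C, D} here but is not a superkey — split on C -> D, giving {C, D} and {C, E, F}.
{C, D}: every determinant is a superkey — BCNF.
{C, E, F}: every determinant is a superkey — BCNF.
{A, B, E, F, G}: every determinant is a superkey — BCNF.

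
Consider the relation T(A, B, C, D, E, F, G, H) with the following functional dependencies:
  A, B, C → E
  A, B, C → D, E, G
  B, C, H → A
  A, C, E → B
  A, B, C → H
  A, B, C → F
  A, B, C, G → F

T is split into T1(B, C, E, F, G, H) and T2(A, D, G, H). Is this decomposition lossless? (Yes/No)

No

The shared attributes are {G, H} and {G, H}⁺ = {G, H}.
The closure covers neither T1 nor T2 entirely; the join is not lossless.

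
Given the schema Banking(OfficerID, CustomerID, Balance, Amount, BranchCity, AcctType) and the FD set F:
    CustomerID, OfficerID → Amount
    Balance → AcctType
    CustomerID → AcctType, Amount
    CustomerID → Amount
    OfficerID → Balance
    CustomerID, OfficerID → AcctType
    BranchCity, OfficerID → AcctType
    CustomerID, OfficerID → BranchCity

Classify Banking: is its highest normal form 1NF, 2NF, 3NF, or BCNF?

Candidate key: {CustomerID, OfficerID}. Prime attributes: {CustomerID, OfficerID}.
For Balance → AcctType we have {Balance}⁺ = {AcctType, Balance}; {Balance} is not a superkey, so BCNF fails.
Balance → AcctType determines the non-prime attribute {AcctType} from a non-superkey — 3NF is violated.
{CustomerID} is a proper subset of the key {CustomerID, OfficerID}, and {CustomerID}⁺ contains the non-prime attributes {AcctType, Amount} — a partial dependency, so 2NF is violated.

1NF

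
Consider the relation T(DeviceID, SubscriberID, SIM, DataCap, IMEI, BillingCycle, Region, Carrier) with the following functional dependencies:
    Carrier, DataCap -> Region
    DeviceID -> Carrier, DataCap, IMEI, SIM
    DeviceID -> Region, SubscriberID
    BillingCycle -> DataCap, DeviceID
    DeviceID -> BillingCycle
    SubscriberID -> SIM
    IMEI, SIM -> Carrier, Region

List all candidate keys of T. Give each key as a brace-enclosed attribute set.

{BillingCycle}, {DeviceID}

{BillingCycle} is a candidate key since {BillingCycle}⁺ = {BillingCycle, Carrier, DataCap, DeviceID, IMEI, Region, SIM, SubscriberID} covers every attribute.
{DeviceID} is a candidate key since {DeviceID}⁺ = {BillingCycle, Carrier, DataCap, DeviceID, IMEI, Region, SIM, SubscriberID} covers every attribute.
No proper subset of any of these is a key, and no other minimal superkey exists.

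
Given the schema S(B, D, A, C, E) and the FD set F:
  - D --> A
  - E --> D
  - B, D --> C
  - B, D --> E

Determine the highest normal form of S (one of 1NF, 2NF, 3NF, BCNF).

Candidate keys: {B, D}, {B, E}. Prime attributes: {B, D, E}.
D --> A breaks BCNF: {D}⁺ = {A, D}, so {D} is not a superkey.
Because {A} is non-prime and the left side of D --> A is not a superkey, the relation is not in 3NF.
The proper key subset {D} of {B, D} determines non-prime {A}, so the relation is not even in 2NF.

1NF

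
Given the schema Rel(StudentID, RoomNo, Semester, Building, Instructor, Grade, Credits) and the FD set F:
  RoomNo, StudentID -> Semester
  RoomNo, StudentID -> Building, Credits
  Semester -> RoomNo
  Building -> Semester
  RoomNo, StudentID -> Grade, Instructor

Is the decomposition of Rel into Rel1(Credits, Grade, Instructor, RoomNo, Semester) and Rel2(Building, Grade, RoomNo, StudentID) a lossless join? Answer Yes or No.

Rel1 ∩ Rel2 = {Grade, RoomNo}; its closure under F is {Grade, RoomNo}.
The closure covers neither Rel1 nor Rel2 entirely; the join is not lossless.

No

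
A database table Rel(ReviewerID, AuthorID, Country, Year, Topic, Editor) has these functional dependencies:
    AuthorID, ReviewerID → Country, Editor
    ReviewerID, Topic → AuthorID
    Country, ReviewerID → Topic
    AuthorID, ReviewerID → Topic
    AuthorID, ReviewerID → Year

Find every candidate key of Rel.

{AuthorID, ReviewerID}, {Country, ReviewerID}, {ReviewerID, Topic}

No FD produces {ReviewerID}, so it must be in every candidate key.
{AuthorID, ReviewerID}⁺ = {AuthorID, Country, Editor, ReviewerID, Topic, Year}, which is every attribute, so {AuthorID, ReviewerID} is a candidate key.
{Country, ReviewerID}⁺ = {AuthorID, Country, Editor, ReviewerID, Topic, Year}, which is every attribute, so {Country, ReviewerID} is a candidate key.
{ReviewerID, Topic}⁺ = {AuthorID, Country, Editor, ReviewerID, Topic, Year}, which is every attribute, so {ReviewerID, Topic} is a candidate key.
These are minimal and exhaustive — every other superkey contains one of them.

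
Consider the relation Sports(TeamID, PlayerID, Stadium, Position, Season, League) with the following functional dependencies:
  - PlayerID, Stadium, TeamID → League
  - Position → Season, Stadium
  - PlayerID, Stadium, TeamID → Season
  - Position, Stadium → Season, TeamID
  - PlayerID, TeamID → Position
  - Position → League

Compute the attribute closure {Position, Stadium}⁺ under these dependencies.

Start with {Position, Stadium}.
Position → Season, Stadium applies; add {Season} → now {Position, Season, Stadium}.
Position, Stadium → Season, TeamID applies; add {TeamID} → now {Position, Season, Stadium, TeamID}.
Position → League applies; add {League} → now {League, Position, Season, Stadium, TeamID}.
No further FD applies.

{League, Position, Season, Stadium, TeamID}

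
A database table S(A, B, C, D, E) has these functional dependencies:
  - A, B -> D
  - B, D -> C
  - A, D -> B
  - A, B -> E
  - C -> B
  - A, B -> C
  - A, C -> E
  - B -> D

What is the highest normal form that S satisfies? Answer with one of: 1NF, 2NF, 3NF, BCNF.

3NF

Candidate keys: {A, B}, {A, C}, {A, D}. Prime attributes: {A, B, C, D}.
B, D -> C: {B, D}⁺ = {B, C, D}, which is not all of the attributes, so the left side is not a superkey — BCNF is violated.
Since {C} ⊆ prime attributes and every other non-superkey FD also has a prime right side, the schema is in 3NF.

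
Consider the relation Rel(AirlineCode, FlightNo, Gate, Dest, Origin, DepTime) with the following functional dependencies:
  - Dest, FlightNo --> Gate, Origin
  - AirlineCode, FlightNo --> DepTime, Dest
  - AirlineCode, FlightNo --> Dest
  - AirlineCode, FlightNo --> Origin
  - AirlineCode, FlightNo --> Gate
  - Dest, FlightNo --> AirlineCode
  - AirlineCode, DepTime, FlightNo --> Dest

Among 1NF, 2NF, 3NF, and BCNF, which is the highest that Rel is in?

Candidate keys: {AirlineCode, FlightNo}, {Dest, FlightNo}. Prime attributes: {AirlineCode, Dest, FlightNo}.
The left-hand side of every FD is a superkey, so BCNF is satisfied.

BCNF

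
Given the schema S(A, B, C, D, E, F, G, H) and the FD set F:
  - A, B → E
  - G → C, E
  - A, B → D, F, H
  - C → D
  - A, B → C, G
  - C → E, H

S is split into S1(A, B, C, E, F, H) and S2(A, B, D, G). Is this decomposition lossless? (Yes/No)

S1 ∩ S2 = {A, B}; its closure under F is {A, B, C, D, E, F, G, H}.
This includes all of S1, so the common attributes are a superkey of S1 — the join is lossless.

Yes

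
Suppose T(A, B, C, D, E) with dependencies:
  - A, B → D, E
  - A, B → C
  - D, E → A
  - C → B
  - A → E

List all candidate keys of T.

Closure of {A, B} is {A, B, C, D, E}, the whole schema; {A, B} is a candidate key.
Closure of {A, C} is {A, B, C, D, E}, the whole schema; {A, C} is a candidate key.
Closure of {B, D, E} is {A, B, C, D, E}, the whole schema; {B, D, E} is a candidate key.
Closure of {C, D, E} is {A, B, C, D, E}, the whole schema; {C, D, E} is a candidate key.
Any other superkey properly contains one of these, so there are no further candidate keys.

{A, B}, {A, C}, {B, D, E}, {C, D, E}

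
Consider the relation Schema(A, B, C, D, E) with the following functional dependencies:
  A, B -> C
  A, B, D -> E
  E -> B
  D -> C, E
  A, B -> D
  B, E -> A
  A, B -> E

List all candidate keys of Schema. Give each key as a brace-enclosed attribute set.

{D}⁺ = {A, B, C, D, E} — all of the relation — so {D} is a candidate key.
{E}⁺ = {A, B, C, D, E} — all of the relation — so {E} is a candidate key.
{A, B}⁺ = {A, B, C, D, E} — all of the relation — so {A, B} is a candidate key.
No proper subset of any of these is a key, and no other minimal superkey exists.

{A, B}, {D}, {E}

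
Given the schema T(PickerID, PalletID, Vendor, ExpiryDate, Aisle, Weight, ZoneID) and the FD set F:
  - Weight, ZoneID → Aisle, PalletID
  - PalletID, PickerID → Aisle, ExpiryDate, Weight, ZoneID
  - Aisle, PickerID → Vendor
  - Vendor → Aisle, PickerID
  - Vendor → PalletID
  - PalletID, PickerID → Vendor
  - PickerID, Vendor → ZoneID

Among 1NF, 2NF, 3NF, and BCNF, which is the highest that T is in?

Candidate keys: {Aisle, PickerID}, {PalletID, PickerID}, {PickerID, Weight, ZoneID}, {Vendor}. Prime attributes: {Aisle, PalletID, PickerID, Vendor, Weight, ZoneID}.
Weight, ZoneID → Aisle, PalletID breaks BCNF: {Weight, ZoneID}⁺ = {Aisle, PalletID, Weight, ZoneID}, so {Weight, ZoneID} is not a superkey.
Since {Aisle, PalletID} ⊆ prime attributes and every other non-superkey FD also has a prime right side, the schema is in 3NF.

3NF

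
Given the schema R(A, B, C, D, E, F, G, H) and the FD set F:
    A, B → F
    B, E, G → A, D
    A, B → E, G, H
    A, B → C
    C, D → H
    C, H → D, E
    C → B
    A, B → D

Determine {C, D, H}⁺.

Start with {C, D, H}.
C, H → D, E applies; add {E} → now {C, D, E, H}.
C → B applies; add {B} → now {B, C, D, E, H}.
No further FD applies.

{B, C, D, E, H}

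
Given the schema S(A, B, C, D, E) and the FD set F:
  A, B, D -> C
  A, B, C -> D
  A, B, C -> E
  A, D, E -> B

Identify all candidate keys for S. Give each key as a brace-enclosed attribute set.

{A} never appears on the right of any FD, so every key must include it.
Closure of {A, B, C} is {A, B, C, D, E}, the whole schema; {A, B, C} is a candidate key.
Closure of {A, B, D} is {A, B, C, D, E}, the whole schema; {A, B, D} is a candidate key.
Closure of {A, D, E} is {A, B, C, D, E}, the whole schema; {A, D, E} is a candidate key.
These are minimal and exhaustive — every other superkey contains one of them.

{A, B, C}, {A, B, D}, {A, D, E}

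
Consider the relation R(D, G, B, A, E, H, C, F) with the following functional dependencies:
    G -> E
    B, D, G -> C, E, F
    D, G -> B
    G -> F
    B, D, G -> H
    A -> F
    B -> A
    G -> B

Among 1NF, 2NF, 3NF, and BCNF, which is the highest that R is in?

1NF

Candidate key: {D, G}. Prime attributes: {D, G}.
G -> E breaks BCNF: {G}⁺ = {A, B, E, F, G}, so {G} is not a superkey.
Because {E} is non-prime and the left side of G -> E is not a superkey, the relation is not in 3NF.
Since {G} ⊂ {D, G} and {G}⁺ ⊇ {A, B, E, F} with {A, B, E, F} non-prime, there is a partial dependency; 2NF fails.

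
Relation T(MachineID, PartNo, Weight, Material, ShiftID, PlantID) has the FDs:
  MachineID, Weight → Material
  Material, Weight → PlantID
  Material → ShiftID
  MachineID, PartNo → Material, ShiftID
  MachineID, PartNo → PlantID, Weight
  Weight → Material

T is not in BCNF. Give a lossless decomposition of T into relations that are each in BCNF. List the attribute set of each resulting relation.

{MachineID, PartNo, Weight}; {Material, PlantID, Weight}; {Material, ShiftID}

Candidate key of the original relation: {MachineID, PartNo}.
In {MachineID, Material, PartNo, PlantID, ShiftID, Weight}, {MachineID, Weight} is not a superkey ({MachineID, Weight}⁺ restricted to this set is {MachineID, Material, PlantID, ShiftID, Weight}), so split on MachineID, Weight → Material, PlantID, ShiftID into {MachineID, Material, PlantID, ShiftID, Weight} and {MachineID, PartNo, Weight}.
In {MachineID, Material, PlantID, ShiftID, Weight}, {Material, Weight} is not a superkey ({Material, Weight}⁺ restricted to this set is {Material, PlantID, ShiftID, Weight}), so split on Material, Weight → PlantID, ShiftID into {Material, PlantID, ShiftID, Weight} and {MachineID, Material, Weight}.
In {Material, PlantID, ShiftID, Weight}, {Material} is not a superkey ({Material}⁺ restricted to this set is {Material, ShiftID}), so split on Material → ShiftID into {Material, ShiftID} and {Material, PlantID, Weight}.
{Material, ShiftID}: every determinant is a superkey — BCNF.
{Material, PlantID, Weight}: every determinant is a superkey — BCNF.
In {MachineID, Material, Weight}, {Weight} is not a superkey ({Weight}⁺ restricted to this set is {Material, Weight}), so split on Weight → Material into {Material, Weight} and {MachineID, Weight}.
{Material, Weight}: every determinant is a superkey — BCNF.
{MachineID, Weight}: every determinant is a superkey — BCNF.
{MachineID, PartNo, Weight}: every determinant is a superkey — BCNF.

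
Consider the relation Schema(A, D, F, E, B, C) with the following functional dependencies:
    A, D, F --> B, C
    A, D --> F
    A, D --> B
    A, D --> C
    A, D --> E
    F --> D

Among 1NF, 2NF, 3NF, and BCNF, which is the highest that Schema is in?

Candidate keys: {A, D}, {A, F}. Prime attributes: {A, D, F}.
F --> D breaks BCNF: {F}⁺ = {D, F}, so {F} is not a superkey.
But every attribute on its right side ({D}) is prime, and the same holds for every other non-superkey FD, so 3NF still holds.

3NF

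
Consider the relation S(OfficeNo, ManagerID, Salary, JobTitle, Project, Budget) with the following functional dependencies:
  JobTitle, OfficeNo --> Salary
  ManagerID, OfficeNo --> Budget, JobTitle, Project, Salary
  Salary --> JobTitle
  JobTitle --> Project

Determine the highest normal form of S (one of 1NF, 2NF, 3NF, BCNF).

2NF

Candidate key: {ManagerID, OfficeNo}. Prime attributes: {ManagerID, OfficeNo}.
JobTitle, OfficeNo --> Salary breaks BCNF: {JobTitle, OfficeNo}⁺ = {JobTitle, OfficeNo, Project, Salary}, so {JobTitle, OfficeNo} is not a superkey.
Because {Salary} is non-prime and the left side of JobTitle, OfficeNo --> Salary is not a superkey, the relation is not in 3NF.
No proper subset of a key has a non-prime attribute in its closure, so there is no partial dependency; 2NF holds.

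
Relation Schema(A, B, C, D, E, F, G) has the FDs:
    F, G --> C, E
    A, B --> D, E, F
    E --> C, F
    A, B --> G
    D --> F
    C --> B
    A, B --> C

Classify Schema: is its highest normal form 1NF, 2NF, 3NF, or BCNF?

3NF

Candidate keys: {A, B}, {A, C}, {A, D, G}, {A, E}, {A, F, G}. Prime attributes: {A, B, C, D, E, F, G}.
F, G --> C, E: {F, G}⁺ = {B, C, E, F, G}, which is not all of the attributes, so the left side is not a superkey — BCNF is violated.
Since {C, E} ⊆ prime attributes and every other non-superkey FD also has a prime right side, the schema is in 3NF.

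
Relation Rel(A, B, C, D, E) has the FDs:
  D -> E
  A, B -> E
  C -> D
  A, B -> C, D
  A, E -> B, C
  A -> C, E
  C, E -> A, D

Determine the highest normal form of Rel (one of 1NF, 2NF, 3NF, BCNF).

Candidate keys: {A}, {C}. Prime attributes: {A, C}.
D -> E breaks BCNF: {D}⁺ = {D, E}, so {D} is not a superkey.
Because {E} is non-prime and the left side of D -> E is not a superkey, the relation is not in 3NF.
All keys have size 1, which rules out partial dependencies — 2NF is satisfied.

2NF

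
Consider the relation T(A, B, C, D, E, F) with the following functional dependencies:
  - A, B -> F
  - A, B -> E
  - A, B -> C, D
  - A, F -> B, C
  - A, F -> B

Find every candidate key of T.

No FD produces {A}, so it must be in every candidate key.
Closure of {A, B} is {A, B, C, D, E, F}, the whole schema; {A, B} is a candidate key.
Closure of {A, F} is {A, B, C, D, E, F}, the whole schema; {A, F} is a candidate key.
No proper subset of any of these is a key, and no other minimal superkey exists.

{A, B}, {A, F}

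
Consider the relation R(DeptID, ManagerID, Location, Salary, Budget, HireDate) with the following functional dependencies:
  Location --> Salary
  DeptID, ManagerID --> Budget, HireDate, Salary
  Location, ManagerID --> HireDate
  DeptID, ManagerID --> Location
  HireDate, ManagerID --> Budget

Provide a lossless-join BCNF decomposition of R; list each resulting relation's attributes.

{Budget, HireDate, ManagerID}; {DeptID, Location, ManagerID}; {HireDate, Location, ManagerID}; {Location, Salary}

Candidate key of the original relation: {DeptID, ManagerID}.
In {Budget, DeptID, HireDate, Location, ManagerID, Salary}, {Location} is not a superkey ({Location}⁺ restricted to this set is {Location, Salary}), so split on Location --> Salary into {Location, Salary} and {Budget, DeptID, HireDate, Location, ManagerID}.
{Location, Salary} has no BCNF violation.
In {Budget, DeptID, HireDate, Location, ManagerID}, {Location, ManagerID} is not a superkey ({Location, ManagerID}⁺ restricted to this set is {Budget, HireDate, Location, ManagerID}), so split on Location, ManagerID --> Budget, HireDate into {Budget, HireDate, Location, ManagerID} and {DeptID, Location, ManagerID}.
In {Budget, HireDate, Location, ManagerID}, {HireDate, ManagerID} is not a superkey ({HireDate, ManagerID}⁺ restricted to this set is {Budget, HireDate, ManagerID}), so split on HireDate, ManagerID --> Budget into {Budget, HireDate, ManagerID} and {HireDate, Location, ManagerID}.
{Budget, HireDate, ManagerID} has no BCNF violation.
{HireDate, Location, ManagerID} has no BCNF violation.
{DeptID, Location, ManagerID} has no BCNF violation.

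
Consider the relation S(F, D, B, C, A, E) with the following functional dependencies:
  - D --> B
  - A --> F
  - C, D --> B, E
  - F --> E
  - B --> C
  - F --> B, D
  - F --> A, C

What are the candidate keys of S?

{A} is a candidate key since {A}⁺ = {A, B, C, D, E, F} covers every attribute.
{F} is a candidate key since {F}⁺ = {A, B, C, D, E, F} covers every attribute.
No proper subset of any of these is a key, and no other minimal superkey exists.

{A}, {F}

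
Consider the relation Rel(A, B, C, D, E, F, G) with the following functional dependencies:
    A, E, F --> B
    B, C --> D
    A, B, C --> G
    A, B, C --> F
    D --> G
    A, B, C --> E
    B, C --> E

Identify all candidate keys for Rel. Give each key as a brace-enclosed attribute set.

{A, B, C}, {A, C, E, F}

Attributes never on any right-hand side: {A, C} — every candidate key must contain all of them.
{A, B, C}⁺ = {A, B, C, D, E, F, G} — all of the relation — so {A, B, C} is a candidate key.
{A, C, E, F}⁺ = {A, B, C, D, E, F, G} — all of the relation — so {A, C, E, F} is a candidate key.
Any other superkey properly contains one of these, so there are no further candidate keys.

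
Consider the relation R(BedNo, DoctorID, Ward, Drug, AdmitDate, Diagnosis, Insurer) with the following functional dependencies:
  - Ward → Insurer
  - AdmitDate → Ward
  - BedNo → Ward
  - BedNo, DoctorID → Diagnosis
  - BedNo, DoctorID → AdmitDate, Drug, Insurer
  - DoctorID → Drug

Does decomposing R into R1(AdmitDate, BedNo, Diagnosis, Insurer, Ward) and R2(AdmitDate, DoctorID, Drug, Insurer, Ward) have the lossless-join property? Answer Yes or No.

No

R1 ∩ R2 = {AdmitDate, Insurer, Ward}; its closure under F is {AdmitDate, Insurer, Ward}.
Neither R1 nor R2 is contained in that closure, so the decomposition is lossy.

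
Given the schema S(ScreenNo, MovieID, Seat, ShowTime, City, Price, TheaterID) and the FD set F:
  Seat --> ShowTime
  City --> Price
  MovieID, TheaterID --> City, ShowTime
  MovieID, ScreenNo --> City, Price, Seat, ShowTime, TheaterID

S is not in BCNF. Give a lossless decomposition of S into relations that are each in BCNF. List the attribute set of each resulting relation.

{City, MovieID, TheaterID}; {City, Price}; {MovieID, ScreenNo, Seat, TheaterID}; {Seat, ShowTime}

Candidate key of the original relation: {MovieID, ScreenNo}.
{City, MovieID, Price, ScreenNo, Seat, ShowTime, TheaterID}: {Seat} determines {Seat, ShowTime} here but is not a superkey — split on Seat --> ShowTime, giving {Seat, ShowTime} and {City, MovieID, Price, ScreenNo, Seat, TheaterID}.
{Seat, ShowTime} has no BCNF violation.
{City, MovieID, Price, ScreenNo, Seat, TheaterID}: {City} determines {City, Price} here but is not a superkey — split on City --> Price, giving {City, Price} and {City, MovieID, ScreenNo, Seat, TheaterID}.
{City, Price} has no BCNF violation.
{City, MovieID, ScreenNo, Seat, TheaterID}: {MovieID, TheaterID} determines {City, MovieID, TheaterID} here but is not a superkey — split on MovieID, TheaterID --> City, giving {City, MovieID, TheaterID} and {MovieID, ScreenNo, Seat, TheaterID}.
{City, MovieID, TheaterID} has no BCNF violation.
{MovieID, ScreenNo, Seat, TheaterID} has no BCNF violation.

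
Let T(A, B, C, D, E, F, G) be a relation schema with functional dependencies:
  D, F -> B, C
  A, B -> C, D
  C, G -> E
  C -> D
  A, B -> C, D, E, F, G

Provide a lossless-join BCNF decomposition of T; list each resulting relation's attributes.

{A, D, F, G}; {B, C, F}; {C, D}; {D, E, F, G}

Candidate keys of the original relation: {A, B}, {A, C, F}, {A, D, F}.
Within {A, B, C, D, E, F, G}: {D, F}⁺ ∩ {A, B, C, D, E, F, G} = {B, C, D, F}, not the whole set, so D, F -> B, C violates BCNF; decompose into {B, C, D, F} and {A, D, E, F, G}.
Within {B, C, D, F}: {C}⁺ ∩ {B, C, D, F} = {C, D}, not the whole set, so C -> D violates BCNF; decompose into {C, D} and {B, C, F}.
{C, D} is in BCNF.
{B, C, F} is in BCNF.
Within {A, D, E, F, G}: {D, F, G}⁺ ∩ {A, D, E, F, G} = {D, E, F, G}, not the whole set, so D, F, G -> E violates BCNF; decompose into {D, E, F, G} and {A, D, F, G}.
{D, E, F, G} is in BCNF.
{A, D, F, G} is in BCNF.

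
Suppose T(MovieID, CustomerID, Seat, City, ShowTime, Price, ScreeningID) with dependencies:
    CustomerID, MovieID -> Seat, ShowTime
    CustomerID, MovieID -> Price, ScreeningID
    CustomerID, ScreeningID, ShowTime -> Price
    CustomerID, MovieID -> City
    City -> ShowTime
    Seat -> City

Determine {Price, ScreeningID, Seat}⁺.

Start with {Price, ScreeningID, Seat}.
Seat -> City applies; add {City} → now {City, Price, ScreeningID, Seat}.
City -> ShowTime applies; add {ShowTime} → now {City, Price, ScreeningID, Seat, ShowTime}.
No further FD applies.

{City, Price, ScreeningID, Seat, ShowTime}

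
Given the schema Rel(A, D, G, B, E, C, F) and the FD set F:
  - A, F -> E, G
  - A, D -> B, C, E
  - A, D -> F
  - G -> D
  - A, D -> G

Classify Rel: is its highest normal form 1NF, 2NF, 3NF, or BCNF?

3NF

Candidate keys: {A, D}, {A, F}, {A, G}. Prime attributes: {A, D, F, G}.
G -> D: {G}⁺ = {D, G}, which is not all of the attributes, so the left side is not a superkey — BCNF is violated.
But every attribute on its right side ({D}) is prime, and the same holds for every other non-superkey FD, so 3NF still holds.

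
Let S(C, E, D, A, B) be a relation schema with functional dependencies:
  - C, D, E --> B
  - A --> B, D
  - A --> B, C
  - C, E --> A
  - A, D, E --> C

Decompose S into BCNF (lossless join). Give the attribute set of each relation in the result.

{A, B, C, D}; {A, E}

Candidate keys of the original relation: {A, E}, {C, E}.
Within {A, B, C, D, E}: {A}⁺ ∩ {A, B, C, D, E} = {A, B, C, D}, not the whole set, so A --> B, C, D violates BCNF; decompose into {A, B, C, D} and {A, E}.
{A, B, C, D}: every determinant is a superkey — BCNF.
{A, E}: every determinant is a superkey — BCNF.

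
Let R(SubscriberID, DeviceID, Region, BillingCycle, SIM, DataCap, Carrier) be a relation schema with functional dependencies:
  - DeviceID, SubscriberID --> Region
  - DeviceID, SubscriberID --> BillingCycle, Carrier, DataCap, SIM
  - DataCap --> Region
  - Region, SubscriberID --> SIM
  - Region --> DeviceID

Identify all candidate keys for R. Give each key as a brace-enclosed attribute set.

{DataCap, SubscriberID}, {DeviceID, SubscriberID}, {Region, SubscriberID}

{SubscriberID} never appears on the right of any FD, so every key must include it.
{DataCap, SubscriberID}⁺ = {BillingCycle, Carrier, DataCap, DeviceID, Region, SIM, SubscriberID} — all of the relation — so {DataCap, SubscriberID} is a candidate key.
{DeviceID, SubscriberID}⁺ = {BillingCycle, Carrier, DataCap, DeviceID, Region, SIM, SubscriberID} — all of the relation — so {DeviceID, SubscriberID} is a candidate key.
{Region, SubscriberID}⁺ = {BillingCycle, Carrier, DataCap, DeviceID, Region, SIM, SubscriberID} — all of the relation — so {Region, SubscriberID} is a candidate key.
No proper subset of any of these is a key, and no other minimal superkey exists.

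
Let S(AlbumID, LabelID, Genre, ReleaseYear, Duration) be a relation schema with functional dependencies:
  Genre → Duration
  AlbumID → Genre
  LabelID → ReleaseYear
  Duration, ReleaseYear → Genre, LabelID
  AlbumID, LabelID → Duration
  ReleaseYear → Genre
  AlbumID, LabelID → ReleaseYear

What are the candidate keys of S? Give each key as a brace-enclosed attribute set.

No FD produces {AlbumID}, so it must be in every candidate key.
{AlbumID, LabelID} is a candidate key since {AlbumID, LabelID}⁺ = {AlbumID, Duration, Genre, LabelID, ReleaseYear} covers every attribute.
{AlbumID, ReleaseYear} is a candidate key since {AlbumID, ReleaseYear}⁺ = {AlbumID, Duration, Genre, LabelID, ReleaseYear} covers every attribute.
No proper subset of any of these is a key, and no other minimal superkey exists.

{AlbumID, LabelID}, {AlbumID, ReleaseYear}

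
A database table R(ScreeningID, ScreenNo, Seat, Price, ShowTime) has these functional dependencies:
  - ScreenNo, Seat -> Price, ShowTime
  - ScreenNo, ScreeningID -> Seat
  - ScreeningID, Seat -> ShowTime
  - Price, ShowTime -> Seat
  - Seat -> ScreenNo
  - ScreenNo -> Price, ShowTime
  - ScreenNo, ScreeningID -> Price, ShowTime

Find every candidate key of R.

{Price, ScreeningID, ShowTime}, {ScreenNo, ScreeningID}, {ScreeningID, Seat}

No FD produces {ScreeningID}, so it must be in every candidate key.
Closure of {ScreenNo, ScreeningID} is {Price, ScreenNo, ScreeningID, Seat, ShowTime}, the whole schema; {ScreenNo, ScreeningID} is a candidate key.
Closure of {ScreeningID, Seat} is {Price, ScreenNo, ScreeningID, Seat, ShowTime}, the whole schema; {ScreeningID, Seat} is a candidate key.
Closure of {Price, ScreeningID, ShowTime} is {Price, ScreenNo, ScreeningID, Seat, ShowTime}, the whole schema; {Price, ScreeningID, ShowTime} is a candidate key.
No proper subset of any of these is a key, and no other minimal superkey exists.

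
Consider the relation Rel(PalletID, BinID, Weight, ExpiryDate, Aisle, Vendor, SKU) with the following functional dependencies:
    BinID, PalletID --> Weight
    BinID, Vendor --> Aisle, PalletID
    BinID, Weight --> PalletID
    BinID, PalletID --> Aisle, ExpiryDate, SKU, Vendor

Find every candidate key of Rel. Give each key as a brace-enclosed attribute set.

Attributes never on any right-hand side: {BinID} — every candidate key must contain it.
{BinID, PalletID} is a candidate key since {BinID, PalletID}⁺ = {Aisle, BinID, ExpiryDate, PalletID, SKU, Vendor, Weight} covers every attribute.
{BinID, Vendor} is a candidate key since {BinID, Vendor}⁺ = {Aisle, BinID, ExpiryDate, PalletID, SKU, Vendor, Weight} covers every attribute.
{BinID, Weight} is a candidate key since {BinID, Weight}⁺ = {Aisle, BinID, ExpiryDate, PalletID, SKU, Vendor, Weight} covers every attribute.
No proper subset of any of these is a key, and no other minimal superkey exists.

{BinID, PalletID}, {BinID, Vendor}, {BinID, Weight}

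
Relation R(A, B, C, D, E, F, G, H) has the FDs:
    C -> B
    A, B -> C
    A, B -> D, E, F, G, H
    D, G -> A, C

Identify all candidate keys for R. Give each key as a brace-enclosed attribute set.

{A, B}, {A, C}, {D, G}

Closure of {A, B} is {A, B, C, D, E, F, G, H}, the whole schema; {A, B} is a candidate key.
Closure of {A, C} is {A, B, C, D, E, F, G, H}, the whole schema; {A, C} is a candidate key.
Closure of {D, G} is {A, B, C, D, E, F, G, H}, the whole schema; {D, G} is a candidate key.
No proper subset of any of these is a key, and no other minimal superkey exists.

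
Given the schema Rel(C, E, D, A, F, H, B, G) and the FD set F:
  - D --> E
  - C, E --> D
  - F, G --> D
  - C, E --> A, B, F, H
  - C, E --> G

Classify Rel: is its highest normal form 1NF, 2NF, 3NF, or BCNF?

Candidate keys: {C, D}, {C, E}, {C, F, G}. Prime attributes: {C, D, E, F, G}.
D --> E breaks BCNF: {D}⁺ = {D, E}, so {D} is not a superkey.
But every attribute on its right side ({E}) is prime, and the same holds for every other non-superkey FD, so 3NF still holds.

3NF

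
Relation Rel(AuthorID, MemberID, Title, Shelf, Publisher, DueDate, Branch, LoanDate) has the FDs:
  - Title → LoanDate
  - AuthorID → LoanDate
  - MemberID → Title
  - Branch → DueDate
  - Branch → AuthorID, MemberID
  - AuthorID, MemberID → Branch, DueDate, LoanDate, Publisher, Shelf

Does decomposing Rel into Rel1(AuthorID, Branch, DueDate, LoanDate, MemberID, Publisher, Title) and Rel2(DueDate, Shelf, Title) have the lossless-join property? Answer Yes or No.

Rel1 ∩ Rel2 = {DueDate, Title}; its closure under F is {DueDate, LoanDate, Title}.
Rel1 ⊄ {DueDate, LoanDate, Title} and Rel2 ⊄ {DueDate, LoanDate, Title}, so the split is lossy.

No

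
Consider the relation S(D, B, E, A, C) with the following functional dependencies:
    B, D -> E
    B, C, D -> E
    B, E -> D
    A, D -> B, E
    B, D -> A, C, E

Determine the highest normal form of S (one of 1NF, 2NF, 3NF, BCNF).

BCNF

Candidate keys: {A, D}, {B, D}, {B, E}. Prime attributes: {A, B, D, E}.
Every FD has a superkey on the left, so the relation is in BCNF.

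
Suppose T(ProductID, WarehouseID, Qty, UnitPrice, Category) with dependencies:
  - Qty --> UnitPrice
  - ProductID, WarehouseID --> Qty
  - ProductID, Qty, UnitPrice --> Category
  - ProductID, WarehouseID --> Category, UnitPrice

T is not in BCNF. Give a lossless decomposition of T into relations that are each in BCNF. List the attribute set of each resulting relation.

{Category, ProductID, Qty}; {ProductID, Qty, WarehouseID}; {Qty, UnitPrice}

Candidate key of the original relation: {ProductID, WarehouseID}.
In {Category, ProductID, Qty, UnitPrice, WarehouseID}, {Qty} is not a superkey ({Qty}⁺ restricted to this set is {Qty, UnitPrice}), so split on Qty --> UnitPrice into {Qty, UnitPrice} and {Category, ProductID, Qty, WarehouseID}.
{Qty, UnitPrice} has no BCNF violation.
In {Category, ProductID, Qty, WarehouseID}, {ProductID, Qty} is not a superkey ({ProductID, Qty}⁺ restricted to this set is {Category, ProductID, Qty}), so split on ProductID, Qty --> Category into {Category, ProductID, Qty} and {ProductID, Qty, WarehouseID}.
{Category, ProductID, Qty} has no BCNF violation.
{ProductID, Qty, WarehouseID} has no BCNF violation.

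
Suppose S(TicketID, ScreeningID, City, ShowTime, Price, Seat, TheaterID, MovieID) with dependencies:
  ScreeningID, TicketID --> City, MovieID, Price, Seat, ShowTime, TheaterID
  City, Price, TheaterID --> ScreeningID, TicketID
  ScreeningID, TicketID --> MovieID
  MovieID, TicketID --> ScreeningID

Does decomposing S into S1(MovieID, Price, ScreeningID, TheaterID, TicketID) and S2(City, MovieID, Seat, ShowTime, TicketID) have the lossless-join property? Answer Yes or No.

The shared attributes are {MovieID, TicketID} and {MovieID, TicketID}⁺ = {City, MovieID, Price, ScreeningID, Seat, ShowTime, TheaterID, TicketID}.
This includes all of S1, so the common attributes are a superkey of S1 — the join is lossless.

Yes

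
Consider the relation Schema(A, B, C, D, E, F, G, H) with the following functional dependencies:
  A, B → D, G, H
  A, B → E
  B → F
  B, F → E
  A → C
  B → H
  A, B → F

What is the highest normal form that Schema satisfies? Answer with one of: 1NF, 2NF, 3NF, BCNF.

1NF

Candidate key: {A, B}. Prime attributes: {A, B}.
B → F: {B}⁺ = {B, E, F, H}, which is not all of the attributes, so the left side is not a superkey — BCNF is violated.
B → F determines the non-prime attribute {F} from a non-superkey — 3NF is violated.
{A} is a proper subset of the key {A, B}, and {A}⁺ contains the non-prime attribute {C} — a partial dependency, so 2NF is violated.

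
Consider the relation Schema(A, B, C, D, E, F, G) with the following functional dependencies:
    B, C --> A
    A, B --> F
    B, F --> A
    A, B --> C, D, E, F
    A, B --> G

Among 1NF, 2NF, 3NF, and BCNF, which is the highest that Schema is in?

BCNF

Candidate keys: {A, B}, {B, C}, {B, F}. Prime attributes: {A, B, C, F}.
Each dependency's left side is a superkey — BCNF holds.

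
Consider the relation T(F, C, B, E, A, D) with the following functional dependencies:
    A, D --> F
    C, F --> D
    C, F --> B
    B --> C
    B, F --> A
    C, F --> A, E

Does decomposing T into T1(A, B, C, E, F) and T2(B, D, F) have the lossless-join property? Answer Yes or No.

The shared attributes are {B, F} and {B, F}⁺ = {A, B, C, D, E, F}.
T1 is contained in that closure, so T1 ∩ T2 --> T1 holds and the join is lossless.

Yes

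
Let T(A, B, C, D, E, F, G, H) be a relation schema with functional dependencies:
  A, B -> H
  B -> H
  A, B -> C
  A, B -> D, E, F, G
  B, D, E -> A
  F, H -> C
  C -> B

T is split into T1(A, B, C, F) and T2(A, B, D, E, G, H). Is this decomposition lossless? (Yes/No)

Yes

Common attributes: {A, B}; their closure is {A, B, C, D, E, F, G, H}.
T1 is contained in that closure, so T1 ∩ T2 -> T1 holds and the join is lossless.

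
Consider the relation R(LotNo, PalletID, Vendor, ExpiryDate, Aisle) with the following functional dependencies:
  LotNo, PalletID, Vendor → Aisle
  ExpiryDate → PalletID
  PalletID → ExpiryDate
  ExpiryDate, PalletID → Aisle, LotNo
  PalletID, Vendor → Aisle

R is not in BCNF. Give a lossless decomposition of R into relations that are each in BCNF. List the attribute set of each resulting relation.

Candidate keys of the original relation: {ExpiryDate, Vendor}, {PalletID, Vendor}.
Within {Aisle, ExpiryDate, LotNo, PalletID, Vendor}: {ExpiryDate}⁺ ∩ {Aisle, ExpiryDate, LotNo, PalletID, Vendor} = {Aisle, ExpiryDate, LotNo, PalletID}, not the whole set, so ExpiryDate → Aisle, LotNo, PalletID violates BCNF; decompose into {Aisle, ExpiryDate, LotNo, PalletID} and {ExpiryDate, Vendor}.
{Aisle, ExpiryDate, LotNo, PalletID} is in BCNF.
{ExpiryDate, Vendor} is in BCNF.

{Aisle, ExpiryDate, LotNo, PalletID}; {ExpiryDate, Vendor}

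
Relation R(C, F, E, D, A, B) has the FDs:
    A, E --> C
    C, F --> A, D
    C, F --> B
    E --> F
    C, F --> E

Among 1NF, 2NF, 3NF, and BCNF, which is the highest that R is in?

3NF

Candidate keys: {A, E}, {C, E}, {C, F}. Prime attributes: {A, C, E, F}.
E --> F: {E}⁺ = {E, F}, which is not all of the attributes, so the left side is not a superkey — BCNF is violated.
But every attribute on its right side ({F}) is prime, and the same holds for every other non-superkey FD, so 3NF still holds.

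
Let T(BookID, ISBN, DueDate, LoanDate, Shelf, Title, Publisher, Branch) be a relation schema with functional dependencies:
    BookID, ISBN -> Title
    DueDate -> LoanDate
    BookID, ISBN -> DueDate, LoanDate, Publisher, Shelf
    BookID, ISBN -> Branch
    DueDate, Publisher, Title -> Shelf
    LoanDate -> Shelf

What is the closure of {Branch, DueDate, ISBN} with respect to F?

Start with {Branch, DueDate, ISBN}.
DueDate -> LoanDate applies; add {LoanDate} → now {Branch, DueDate, ISBN, LoanDate}.
LoanDate -> Shelf applies; add {Shelf} → now {Branch, DueDate, ISBN, LoanDate, Shelf}.
No further FD applies.

{Branch, DueDate, ISBN, LoanDate, Shelf}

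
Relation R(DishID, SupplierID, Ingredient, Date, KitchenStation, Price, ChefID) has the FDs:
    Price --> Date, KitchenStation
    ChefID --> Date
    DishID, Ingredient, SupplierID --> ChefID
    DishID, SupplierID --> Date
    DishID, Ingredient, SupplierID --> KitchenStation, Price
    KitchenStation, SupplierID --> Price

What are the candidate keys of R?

Attributes never on any right-hand side: {DishID, Ingredient, SupplierID} — every candidate key must contain all of them.
{DishID, Ingredient, SupplierID}⁺ = {ChefID, Date, DishID, Ingredient, KitchenStation, Price, SupplierID} — all of the relation — so {DishID, Ingredient, SupplierID} is a candidate key.
No other minimal set has full closure, so this is the only candidate key.

{DishID, Ingredient, SupplierID}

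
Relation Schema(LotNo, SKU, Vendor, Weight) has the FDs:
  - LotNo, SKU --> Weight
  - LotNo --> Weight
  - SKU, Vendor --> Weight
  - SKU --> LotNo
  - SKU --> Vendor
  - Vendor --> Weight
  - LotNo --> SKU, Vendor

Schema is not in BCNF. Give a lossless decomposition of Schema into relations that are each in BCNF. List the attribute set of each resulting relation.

Candidate keys of the original relation: {LotNo}, {SKU}.
{LotNo, SKU, Vendor, Weight}: {Vendor} determines {Vendor, Weight} here but is not a superkey — split on Vendor --> Weight, giving {Vendor, Weight} and {LotNo, SKU, Vendor}.
{Vendor, Weight}: every determinant is a superkey — BCNF.
{LotNo, SKU, Vendor}: every determinant is a superkey — BCNF.

{LotNo, SKU, Vendor}; {Vendor, Weight}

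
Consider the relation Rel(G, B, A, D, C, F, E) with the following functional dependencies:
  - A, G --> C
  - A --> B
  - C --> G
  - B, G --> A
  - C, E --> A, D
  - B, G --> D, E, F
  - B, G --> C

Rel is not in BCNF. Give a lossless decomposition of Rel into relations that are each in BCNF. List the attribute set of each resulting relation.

Candidate keys of the original relation: {A, C}, {A, G}, {B, C}, {B, G}, {C, E}.
{A, B, C, D, E, F, G}: {A} determines {A, B} here but is not a superkey — split on A --> B, giving {A, B} and {A, C, D, E, F, G}.
{A, B}: every determinant is a superkey — BCNF.
{A, C, D, E, F, G}: {C} determines {C, G} here but is not a superkey — split on C --> G, giving {C, G} and {A, C, D, E, F}.
{C, G}: every determinant is a superkey — BCNF.
{A, C, D, E, F}: every determinant is a superkey — BCNF.

{A, B}; {A, C, D, E, F}; {C, G}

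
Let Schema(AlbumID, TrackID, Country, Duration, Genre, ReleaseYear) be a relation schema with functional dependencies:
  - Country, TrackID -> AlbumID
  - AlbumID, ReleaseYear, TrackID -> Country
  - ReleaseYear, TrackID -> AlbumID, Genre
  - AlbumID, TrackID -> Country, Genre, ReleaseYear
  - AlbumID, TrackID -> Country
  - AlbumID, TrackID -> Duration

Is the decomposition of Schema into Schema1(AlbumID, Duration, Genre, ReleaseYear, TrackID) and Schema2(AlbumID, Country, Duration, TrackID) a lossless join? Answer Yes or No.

Schema1 ∩ Schema2 = {AlbumID, Duration, TrackID}; its closure under F is {AlbumID, Country, Duration, Genre, ReleaseYear, TrackID}.
This includes all of Schema1, so the common attributes are a superkey of Schema1 — the join is lossless.

Yes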